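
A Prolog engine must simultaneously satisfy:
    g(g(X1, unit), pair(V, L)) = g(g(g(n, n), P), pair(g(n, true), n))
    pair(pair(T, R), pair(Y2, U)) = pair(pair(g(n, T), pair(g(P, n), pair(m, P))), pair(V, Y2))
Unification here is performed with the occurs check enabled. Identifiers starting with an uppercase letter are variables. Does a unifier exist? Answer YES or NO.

Decompose g/2: g(X1, unit) = g(g(n, n), P),  pair(V, L) = pair(g(n, true), n).
Decompose g/2: X1 = g(n, n),  unit = P.
Bind X1 := g(n, n); no other remaining equation mentions X1.
Bind P := unit; substituting into the one remaining equation that mentions P gives: pair(pair(T, R), pair(Y2, U)) = pair(pair(g(n, T), pair(g(unit, n), pair(m, unit))), pair(V, Y2)).
Decompose pair/2: V = g(n, true),  L = n.
Bind V := g(n, true); substituting into the one remaining equation that mentions V gives: pair(pair(T, R), pair(Y2, U)) = pair(pair(g(n, T), pair(g(unit, n), pair(m, unit))), pair(g(n, true), Y2)).
Bind L := n; no other remaining equation mentions L.
Decompose pair/2: pair(T, R) = pair(g(n, T), pair(g(unit, n), pair(m, unit))),  pair(Y2, U) = pair(g(n, true), Y2).
Decompose pair/2: T = g(n, T),  R = pair(g(unit, n), pair(m, unit)).
Occurs check fails: T occurs in g(n, T); the equation T = g(n, T) has no finite solution.

NO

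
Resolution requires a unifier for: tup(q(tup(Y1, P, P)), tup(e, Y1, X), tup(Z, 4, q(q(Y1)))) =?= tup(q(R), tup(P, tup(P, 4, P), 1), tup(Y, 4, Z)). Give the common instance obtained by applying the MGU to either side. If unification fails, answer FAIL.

tup(q(tup(tup(e, 4, e), e, e)), tup(e, tup(e, 4, e), 1), tup(q(q(tup(e, 4, e))), 4, q(q(tup(e, 4, e)))))

Decompose tup/3: q(tup(Y1, P, P)) =?= q(R),  tup(e, Y1, X) =?= tup(P, tup(P, 4, P), 1),  tup(Z, 4, q(q(Y1))) =?= tup(Y, 4, Z).
Decompose q/1: tup(Y1, P, P) =?= R.
Bind R := tup(Y1, P, P); no other remaining equation mentions R.
Decompose tup/3: e =?= P,  Y1 =?= tup(P, 4, P),  X =?= 1.
Bind P := e; substituting into the one remaining equation that mentions P gives: Y1 =?= tup(e, 4, e). Substituting into the earlier binding gives R := tup(Y1, e, e).
Bind Y1 := tup(e, 4, e); substituting into the one remaining equation that mentions Y1 gives: tup(Z, 4, q(q(tup(e, 4, e)))) =?= tup(Y, 4, Z). Substituting into the earlier binding gives R := tup(tup(e, 4, e), e, e).
Bind X := 1; no other remaining equation mentions X.
Decompose tup/3: Z =?= Y,  4 =?= 4,  q(q(tup(e, 4, e))) =?= Z.
Bind Z := Y; substituting into the one remaining equation that mentions Z gives: q(q(tup(e, 4, e))) =?= Y.
Delete trivial equation 4 =?= 4.
Bind Y := q(q(tup(e, 4, e))). Substituting into the earlier binding gives Z := q(q(tup(e, 4, e))).
Applying the MGU to either side gives tup(q(tup(tup(e, 4, e), e, e)), tup(e, tup(e, 4, e), 1), tup(q(q(tup(e, 4, e))), 4, q(q(tup(e, 4, e))))).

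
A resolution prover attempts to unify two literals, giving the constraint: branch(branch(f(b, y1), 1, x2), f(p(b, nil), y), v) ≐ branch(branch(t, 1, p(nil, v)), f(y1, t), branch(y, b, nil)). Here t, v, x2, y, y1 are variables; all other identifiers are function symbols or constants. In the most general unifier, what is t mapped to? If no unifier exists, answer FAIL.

Decompose branch/3: branch(f(b, y1), 1, x2) ≐ branch(t, 1, p(nil, v)),  f(p(b, nil), y) ≐ f(y1, t),  v ≐ branch(y, b, nil).
Decompose branch/3: f(b, y1) ≐ t,  1 ≐ 1,  x2 ≐ p(nil, v).
Bind t := f(b, y1); substituting into the one remaining equation that mentions t gives: f(p(b, nil), y) ≐ f(y1, f(b, y1)).
Delete trivial equation 1 ≐ 1.
Bind x2 := p(nil, v); no other remaining equation mentions x2.
Decompose f/2: p(b, nil) ≐ y1,  y ≐ f(b, y1).
Bind y1 := p(b, nil); substituting into the one remaining equation that mentions y1 gives: y ≐ f(b, p(b, nil)). Substituting into the earlier binding gives t := f(b, p(b, nil)).
Bind y := f(b, p(b, nil)); substituting into the remaining equation gives: v ≐ branch(f(b, p(b, nil)), b, nil).
Bind v := branch(f(b, p(b, nil)), b, nil). Substituting into the earlier binding gives x2 := p(nil, branch(f(b, p(b, nil)), b, nil)).
MGU = { t := f(b, p(b, nil)), x2 := p(nil, branch(f(b, p(b, nil)), b, nil)), y1 := p(b, nil), y := f(b, p(b, nil)), v := branch(f(b, p(b, nil)), b, nil) }, so t := f(b, p(b, nil)).

f(b, p(b, nil))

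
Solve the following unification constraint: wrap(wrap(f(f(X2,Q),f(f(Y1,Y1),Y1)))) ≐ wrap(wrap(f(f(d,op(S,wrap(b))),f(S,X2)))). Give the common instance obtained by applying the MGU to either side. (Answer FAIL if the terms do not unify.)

Decompose wrap/1: wrap(f(f(X2,Q),f(f(Y1,Y1),Y1))) ≐ wrap(f(f(d,op(S,wrap(b))),f(S,X2))).
Decompose wrap/1: f(f(X2,Q),f(f(Y1,Y1),Y1)) ≐ f(f(d,op(S,wrap(b))),f(S,X2)).
Decompose f/2: f(X2,Q) ≐ f(d,op(S,wrap(b))),  f(f(Y1,Y1),Y1) ≐ f(S,X2).
Decompose f/2: X2 ≐ d,  Q ≐ op(S,wrap(b)).
Bind X2 := d; substituting into the one remaining equation that mentions X2 gives: f(f(Y1,Y1),Y1) ≐ f(S,d).
Bind Q := op(S,wrap(b)); no other remaining equation mentions Q.
Decompose f/2: f(Y1,Y1) ≐ S,  Y1 ≐ d.
Bind S := f(Y1,Y1); no other remaining equation mentions S. Substituting into the earlier binding gives Q := op(f(Y1,Y1),wrap(b)).
Bind Y1 := d. Substituting into the earlier bindings gives Q := op(f(d,d),wrap(b)), S := f(d,d).
Applying the MGU to either side gives wrap(wrap(f(f(d,op(f(d,d),wrap(b))),f(f(d,d),d)))).

wrap(wrap(f(f(d,op(f(d,d),wrap(b))),f(f(d,d),d))))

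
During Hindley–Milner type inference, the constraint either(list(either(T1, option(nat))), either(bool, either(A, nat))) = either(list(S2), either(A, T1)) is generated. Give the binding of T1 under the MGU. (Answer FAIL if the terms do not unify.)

either(bool, nat)

Decompose either/2: list(either(T1, option(nat))) = list(S2),  either(bool, either(A, nat)) = either(A, T1).
Decompose list/1: either(T1, option(nat)) = S2.
Bind S2 := either(T1, option(nat)); no other remaining equation mentions S2.
Decompose either/2: bool = A,  either(A, nat) = T1.
Bind A := bool; substituting into the remaining equation gives: either(bool, nat) = T1.
Bind T1 := either(bool, nat). Substituting into the earlier binding gives S2 := either(either(bool, nat), option(nat)).
MGU = { S2 := either(either(bool, nat), option(nat)), A := bool, T1 := either(bool, nat) }, so T1 := either(bool, nat).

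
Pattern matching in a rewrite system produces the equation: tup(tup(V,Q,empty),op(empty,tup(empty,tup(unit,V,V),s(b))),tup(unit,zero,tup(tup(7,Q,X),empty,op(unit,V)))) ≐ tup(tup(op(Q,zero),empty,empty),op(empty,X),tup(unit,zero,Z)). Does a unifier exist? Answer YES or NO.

YES

Decompose tup/3: tup(V,Q,empty) ≐ tup(op(Q,zero),empty,empty),  op(empty,tup(empty,tup(unit,V,V),s(b))) ≐ op(empty,X),  tup(unit,zero,tup(tup(7,Q,X),empty,op(unit,V))) ≐ tup(unit,zero,Z).
Decompose tup/3: V ≐ op(Q,zero),  Q ≐ empty,  empty ≐ empty.
Bind V := op(Q,zero); substituting into the 2 remaining equations that mention V gives: op(empty,tup(empty,tup(unit,op(Q,zero),op(Q,zero)),s(b))) ≐ op(empty,X),  tup(unit,zero,tup(tup(7,Q,X),empty,op(unit,op(Q,zero)))) ≐ tup(unit,zero,Z).
Bind Q := empty; substituting into the 2 remaining equations that mention Q gives: op(empty,tup(empty,tup(unit,op(empty,zero),op(empty,zero)),s(b))) ≐ op(empty,X),  tup(unit,zero,tup(tup(7,empty,X),empty,op(unit,op(empty,zero)))) ≐ tup(unit,zero,Z). Substituting into the earlier binding gives V := op(empty,zero).
Delete trivial equation empty ≐ empty.
Decompose op/2: empty ≐ empty,  tup(empty,tup(unit,op(empty,zero),op(empty,zero)),s(b)) ≐ X.
Delete trivial equation empty ≐ empty.
Bind X := tup(empty,tup(unit,op(empty,zero),op(empty,zero)),s(b)); substituting into the remaining equation gives: tup(unit,zero,tup(tup(7,empty,tup(empty,tup(unit,op(empty,zero),op(empty,zero)),s(b))),empty,op(unit,op(empty,zero)))) ≐ tup(unit,zero,Z).
Decompose tup/3: unit ≐ unit,  zero ≐ zero,  tup(tup(7,empty,tup(empty,tup(unit,op(empty,zero),op(empty,zero)),s(b))),empty,op(unit,op(empty,zero))) ≐ Z.
Delete trivial equation unit ≐ unit.
Delete trivial equation zero ≐ zero.
Bind Z := tup(tup(7,empty,tup(empty,tup(unit,op(empty,zero),op(empty,zero)),s(b))),empty,op(unit,op(empty,zero))).
No equations remain and no clash or occurs-check failure arose, so a unifier exists.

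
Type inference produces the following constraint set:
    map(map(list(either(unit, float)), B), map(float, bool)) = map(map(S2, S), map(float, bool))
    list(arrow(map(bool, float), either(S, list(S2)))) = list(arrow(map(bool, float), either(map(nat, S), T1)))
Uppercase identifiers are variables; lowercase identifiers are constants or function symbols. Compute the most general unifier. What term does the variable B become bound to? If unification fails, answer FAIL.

Decompose map/2: map(list(either(unit, float)), B) = map(S2, S),  map(float, bool) = map(float, bool).
Decompose map/2: list(either(unit, float)) = S2,  B = S.
Bind S2 := list(either(unit, float)); substituting into the one remaining equation that mentions S2 gives: list(arrow(map(bool, float), either(S, list(list(either(unit, float)))))) = list(arrow(map(bool, float), either(map(nat, S), T1))).
Bind B := S; no other remaining equation mentions B.
Delete trivial equation map(float, bool) = map(float, bool).
Decompose list/1: arrow(map(bool, float), either(S, list(list(either(unit, float))))) = arrow(map(bool, float), either(map(nat, S), T1)).
Decompose arrow/2: map(bool, float) = map(bool, float),  either(S, list(list(either(unit, float)))) = either(map(nat, S), T1).
Delete trivial equation map(bool, float) = map(bool, float).
Decompose either/2: S = map(nat, S),  list(list(either(unit, float))) = T1.
Occurs check fails: S occurs in map(nat, S); the equation S = map(nat, S) has no finite solution.

FAIL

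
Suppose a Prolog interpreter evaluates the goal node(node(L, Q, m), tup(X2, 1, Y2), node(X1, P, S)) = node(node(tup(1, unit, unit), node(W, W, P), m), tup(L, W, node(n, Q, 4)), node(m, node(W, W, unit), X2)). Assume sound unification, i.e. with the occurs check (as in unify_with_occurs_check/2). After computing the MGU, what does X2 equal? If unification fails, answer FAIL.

Decompose node/3: node(L, Q, m) = node(tup(1, unit, unit), node(W, W, P), m),  tup(X2, 1, Y2) = tup(L, W, node(n, Q, 4)),  node(X1, P, S) = node(m, node(W, W, unit), X2).
Decompose node/3: L = tup(1, unit, unit),  Q = node(W, W, P),  m = m.
Bind L := tup(1, unit, unit); substituting into the one remaining equation that mentions L gives: tup(X2, 1, Y2) = tup(tup(1, unit, unit), W, node(n, Q, 4)).
Bind Q := node(W, W, P); substituting into the one remaining equation that mentions Q gives: tup(X2, 1, Y2) = tup(tup(1, unit, unit), W, node(n, node(W, W, P), 4)).
Delete trivial equation m = m.
Decompose tup/3: X2 = tup(1, unit, unit),  1 = W,  Y2 = node(n, node(W, W, P), 4).
Bind X2 := tup(1, unit, unit); substituting into the one remaining equation that mentions X2 gives: node(X1, P, S) = node(m, node(W, W, unit), tup(1, unit, unit)).
Bind W := 1; substituting into the remaining equations gives: Y2 = node(n, node(1, 1, P), 4),  node(X1, P, S) = node(m, node(1, 1, unit), tup(1, unit, unit)). Substituting into the earlier binding gives Q := node(1, 1, P).
Bind Y2 := node(n, node(1, 1, P), 4); no other remaining equation mentions Y2.
Decompose node/3: X1 = m,  P = node(1, 1, unit),  S = tup(1, unit, unit).
Bind X1 := m; no other remaining equation mentions X1.
Bind P := node(1, 1, unit); no other remaining equation mentions P. Substituting into the earlier bindings gives Q := node(1, 1, node(1, 1, unit)), Y2 := node(n, node(1, 1, node(1, 1, unit)), 4).
Bind S := tup(1, unit, unit).
MGU = { L ↦ tup(1, unit, unit), Q ↦ node(1, 1, node(1, 1, unit)), X2 ↦ tup(1, unit, unit), W ↦ 1, Y2 ↦ node(n, node(1, 1, node(1, 1, unit)), 4), X1 ↦ m, P ↦ node(1, 1, unit), S ↦ tup(1, unit, unit) }, so X2 ↦ tup(1, unit, unit).

tup(1, unit, unit)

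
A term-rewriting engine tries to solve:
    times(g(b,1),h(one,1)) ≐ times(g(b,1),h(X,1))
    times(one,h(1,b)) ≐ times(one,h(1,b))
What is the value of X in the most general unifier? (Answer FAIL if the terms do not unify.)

one

Decompose times/2: g(b,1) ≐ g(b,1),  h(one,1) ≐ h(X,1).
Delete trivial equation g(b,1) ≐ g(b,1).
Decompose h/2: one ≐ X,  1 ≐ 1.
Bind X := one; no other remaining equation mentions X.
Delete trivial equation 1 ≐ 1.
Delete trivial equation times(one,h(1,b)) ≐ times(one,h(1,b)).
MGU = { X -> one }, so X -> one.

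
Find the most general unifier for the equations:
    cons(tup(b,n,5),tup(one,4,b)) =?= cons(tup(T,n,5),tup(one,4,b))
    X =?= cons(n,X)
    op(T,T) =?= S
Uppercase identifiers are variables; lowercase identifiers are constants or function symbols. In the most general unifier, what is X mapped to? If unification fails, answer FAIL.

Decompose cons/2: tup(b,n,5) =?= tup(T,n,5),  tup(one,4,b) =?= tup(one,4,b).
Decompose tup/3: b =?= T,  n =?= n,  5 =?= 5.
Bind T := b; substituting into the one remaining equation that mentions T gives: op(b,b) =?= S.
Delete trivial equation n =?= n.
Delete trivial equation 5 =?= 5.
Delete trivial equation tup(one,4,b) =?= tup(one,4,b).
Occurs check fails: X occurs in cons(n,X); the equation X =?= cons(n,X) has no finite solution.

FAIL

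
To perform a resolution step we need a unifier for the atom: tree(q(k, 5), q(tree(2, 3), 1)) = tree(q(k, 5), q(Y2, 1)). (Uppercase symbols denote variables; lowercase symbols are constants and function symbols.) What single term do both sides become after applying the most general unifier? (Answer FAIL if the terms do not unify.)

Decompose tree/2: q(k, 5) = q(k, 5),  q(tree(2, 3), 1) = q(Y2, 1).
Delete trivial equation q(k, 5) = q(k, 5).
Decompose q/2: tree(2, 3) = Y2,  1 = 1.
Bind Y2 := tree(2, 3); no other remaining equation mentions Y2.
Delete trivial equation 1 = 1.
Applying the MGU to either side gives tree(q(k, 5), q(tree(2, 3), 1)).

tree(q(k, 5), q(tree(2, 3), 1))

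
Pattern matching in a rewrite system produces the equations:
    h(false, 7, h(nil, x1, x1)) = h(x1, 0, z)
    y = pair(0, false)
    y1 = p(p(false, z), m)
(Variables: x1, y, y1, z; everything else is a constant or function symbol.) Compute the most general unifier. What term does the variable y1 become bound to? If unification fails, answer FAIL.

Decompose h/3: false = x1,  7 = 0,  h(nil, x1, x1) = z.
Bind x1 := false; substituting into the one remaining equation that mentions x1 gives: h(nil, false, false) = z.
Clash: constants 7 and 0 differ; no unifier exists.

FAIL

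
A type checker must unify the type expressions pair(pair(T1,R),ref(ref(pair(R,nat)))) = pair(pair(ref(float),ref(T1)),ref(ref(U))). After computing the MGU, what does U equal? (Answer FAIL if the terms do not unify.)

Decompose pair/2: pair(T1,R) = pair(ref(float),ref(T1)),  ref(ref(pair(R,nat))) = ref(ref(U)).
Decompose pair/2: T1 = ref(float),  R = ref(T1).
Bind T1 := ref(float); substituting into the one remaining equation that mentions T1 gives: R = ref(ref(float)).
Bind R := ref(ref(float)); substituting into the remaining equation gives: ref(ref(pair(ref(ref(float)),nat))) = ref(ref(U)).
Decompose ref/1: ref(pair(ref(ref(float)),nat)) = ref(U).
Decompose ref/1: pair(ref(ref(float)),nat) = U.
Bind U := pair(ref(ref(float)),nat).
MGU = { T1 ↦ ref(float), R ↦ ref(ref(float)), U ↦ pair(ref(ref(float)),nat) }, so U ↦ pair(ref(ref(float)),nat).

pair(ref(ref(float)),nat)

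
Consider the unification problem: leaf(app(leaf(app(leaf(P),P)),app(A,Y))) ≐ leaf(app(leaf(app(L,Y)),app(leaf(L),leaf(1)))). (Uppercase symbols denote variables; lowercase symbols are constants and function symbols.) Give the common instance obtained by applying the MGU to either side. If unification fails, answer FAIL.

leaf(app(leaf(app(leaf(leaf(1)),leaf(1))),app(leaf(leaf(leaf(1))),leaf(1))))

Decompose leaf/1: app(leaf(app(leaf(P),P)),app(A,Y)) ≐ app(leaf(app(L,Y)),app(leaf(L),leaf(1))).
Decompose app/2: leaf(app(leaf(P),P)) ≐ leaf(app(L,Y)),  app(A,Y) ≐ app(leaf(L),leaf(1)).
Decompose leaf/1: app(leaf(P),P) ≐ app(L,Y).
Decompose app/2: leaf(P) ≐ L,  P ≐ Y.
Bind L := leaf(P); substituting into the one remaining equation that mentions L gives: app(A,Y) ≐ app(leaf(leaf(P)),leaf(1)).
Bind P := Y; substituting into the remaining equation gives: app(A,Y) ≐ app(leaf(leaf(Y)),leaf(1)). Substituting into the earlier binding gives L := leaf(Y).
Decompose app/2: A ≐ leaf(leaf(Y)),  Y ≐ leaf(1).
Bind A := leaf(leaf(Y)); no other remaining equation mentions A.
Bind Y := leaf(1). Substituting into the earlier bindings gives L := leaf(leaf(1)), P := leaf(1), A := leaf(leaf(leaf(1))).
Applying the MGU to either side gives leaf(app(leaf(app(leaf(leaf(1)),leaf(1))),app(leaf(leaf(leaf(1))),leaf(1)))).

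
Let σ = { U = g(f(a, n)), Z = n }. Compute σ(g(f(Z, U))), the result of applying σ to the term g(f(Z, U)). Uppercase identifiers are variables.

g(f(n, g(f(a, n))))

Replace each occurrence of U with g(f(a, n)).
Replace each occurrence of Z with n.
Result: g(f(n, g(f(a, n)))).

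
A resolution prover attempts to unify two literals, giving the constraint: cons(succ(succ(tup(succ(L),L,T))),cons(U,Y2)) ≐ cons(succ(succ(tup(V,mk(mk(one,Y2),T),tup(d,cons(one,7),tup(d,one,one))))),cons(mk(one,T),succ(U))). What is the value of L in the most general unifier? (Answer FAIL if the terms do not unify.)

mk(mk(one,succ(mk(one,tup(d,cons(one,7),tup(d,one,one))))),tup(d,cons(one,7),tup(d,one,one)))

Decompose cons/2: succ(succ(tup(succ(L),L,T))) ≐ succ(succ(tup(V,mk(mk(one,Y2),T),tup(d,cons(one,7),tup(d,one,one))))),  cons(U,Y2) ≐ cons(mk(one,T),succ(U)).
Decompose succ/1: succ(tup(succ(L),L,T)) ≐ succ(tup(V,mk(mk(one,Y2),T),tup(d,cons(one,7),tup(d,one,one)))).
Decompose succ/1: tup(succ(L),L,T) ≐ tup(V,mk(mk(one,Y2),T),tup(d,cons(one,7),tup(d,one,one))).
Decompose tup/3: succ(L) ≐ V,  L ≐ mk(mk(one,Y2),T),  T ≐ tup(d,cons(one,7),tup(d,one,one)).
Bind V := succ(L); no other remaining equation mentions V.
Bind L := mk(mk(one,Y2),T); no other remaining equation mentions L. Substituting into the earlier binding gives V := succ(mk(mk(one,Y2),T)).
Bind T := tup(d,cons(one,7),tup(d,one,one)); substituting into the remaining equation gives: cons(U,Y2) ≐ cons(mk(one,tup(d,cons(one,7),tup(d,one,one))),succ(U)). Substituting into the earlier bindings gives V := succ(mk(mk(one,Y2),tup(d,cons(one,7),tup(d,one,one)))), L := mk(mk(one,Y2),tup(d,cons(one,7),tup(d,one,one))).
Decompose cons/2: U ≐ mk(one,tup(d,cons(one,7),tup(d,one,one))),  Y2 ≐ succ(U).
Bind U := mk(one,tup(d,cons(one,7),tup(d,one,one))); substituting into the remaining equation gives: Y2 ≐ succ(mk(one,tup(d,cons(one,7),tup(d,one,one)))).
Bind Y2 := succ(mk(one,tup(d,cons(one,7),tup(d,one,one)))). Substituting into the earlier bindings gives V := succ(mk(mk(one,succ(mk(one,tup(d,cons(one,7),tup(d,one,one))))),tup(d,cons(one,7),tup(d,one,one)))), L := mk(mk(one,succ(mk(one,tup(d,cons(one,7),tup(d,one,one))))),tup(d,cons(one,7),tup(d,one,one))).
MGU = { V ↦ succ(mk(mk(one,succ(mk(one,tup(d,cons(one,7),tup(d,one,one))))),tup(d,cons(one,7),tup(d,one,one)))), L ↦ mk(mk(one,succ(mk(one,tup(d,cons(one,7),tup(d,one,one))))),tup(d,cons(one,7),tup(d,one,one))), T ↦ tup(d,cons(one,7),tup(d,one,one)), U ↦ mk(one,tup(d,cons(one,7),tup(d,one,one))), Y2 ↦ succ(mk(one,tup(d,cons(one,7),tup(d,one,one)))) }, so L ↦ mk(mk(one,succ(mk(one,tup(d,cons(one,7),tup(d,one,one))))),tup(d,cons(one,7),tup(d,one,one))).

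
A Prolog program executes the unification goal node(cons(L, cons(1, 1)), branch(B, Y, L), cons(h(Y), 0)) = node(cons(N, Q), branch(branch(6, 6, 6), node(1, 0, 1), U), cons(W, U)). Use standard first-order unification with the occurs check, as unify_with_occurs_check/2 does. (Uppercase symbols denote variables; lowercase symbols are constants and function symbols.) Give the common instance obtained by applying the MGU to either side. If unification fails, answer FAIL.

Decompose node/3: cons(L, cons(1, 1)) = cons(N, Q),  branch(B, Y, L) = branch(branch(6, 6, 6), node(1, 0, 1), U),  cons(h(Y), 0) = cons(W, U).
Decompose cons/2: L = N,  cons(1, 1) = Q.
Bind L := N; substituting into the one remaining equation that mentions L gives: branch(B, Y, N) = branch(branch(6, 6, 6), node(1, 0, 1), U).
Bind Q := cons(1, 1); no other remaining equation mentions Q.
Decompose branch/3: B = branch(6, 6, 6),  Y = node(1, 0, 1),  N = U.
Bind B := branch(6, 6, 6); no other remaining equation mentions B.
Bind Y := node(1, 0, 1); substituting into the one remaining equation that mentions Y gives: cons(h(node(1, 0, 1)), 0) = cons(W, U).
Bind N := U; no other remaining equation mentions N. Substituting into the earlier binding gives L := U.
Decompose cons/2: h(node(1, 0, 1)) = W,  0 = U.
Bind W := h(node(1, 0, 1)); no other remaining equation mentions W.
Bind U := 0. Substituting into the earlier bindings gives L := 0, N := 0.
Applying the MGU to either side gives node(cons(0, cons(1, 1)), branch(branch(6, 6, 6), node(1, 0, 1), 0), cons(h(node(1, 0, 1)), 0)).

node(cons(0, cons(1, 1)), branch(branch(6, 6, 6), node(1, 0, 1), 0), cons(h(node(1, 0, 1)), 0))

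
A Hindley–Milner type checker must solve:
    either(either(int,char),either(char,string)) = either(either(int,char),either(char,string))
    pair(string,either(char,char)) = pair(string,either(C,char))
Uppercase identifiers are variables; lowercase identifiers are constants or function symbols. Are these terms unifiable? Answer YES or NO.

Delete trivial equation either(either(int,char),either(char,string)) = either(either(int,char),either(char,string)).
Decompose pair/2: string = string,  either(char,char) = either(C,char).
Delete trivial equation string = string.
Decompose either/2: char = C,  char = char.
Bind C := char; no other remaining equation mentions C.
Delete trivial equation char = char.
No equations remain and no clash or occurs-check failure arose, so a unifier exists.

YES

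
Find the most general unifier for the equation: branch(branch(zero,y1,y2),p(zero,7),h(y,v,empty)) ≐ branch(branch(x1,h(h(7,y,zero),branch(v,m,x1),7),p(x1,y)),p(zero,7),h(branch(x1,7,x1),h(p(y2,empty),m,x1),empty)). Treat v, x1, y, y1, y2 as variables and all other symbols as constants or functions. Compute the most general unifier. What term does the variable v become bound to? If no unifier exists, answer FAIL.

h(p(p(zero,branch(zero,7,zero)),empty),m,zero)

Decompose branch/3: branch(zero,y1,y2) ≐ branch(x1,h(h(7,y,zero),branch(v,m,x1),7),p(x1,y)),  p(zero,7) ≐ p(zero,7),  h(y,v,empty) ≐ h(branch(x1,7,x1),h(p(y2,empty),m,x1),empty).
Decompose branch/3: zero ≐ x1,  y1 ≐ h(h(7,y,zero),branch(v,m,x1),7),  y2 ≐ p(x1,y).
Bind x1 := zero; substituting into the 3 remaining equations that mention x1 gives: y1 ≐ h(h(7,y,zero),branch(v,m,zero),7),  y2 ≐ p(zero,y),  h(y,v,empty) ≐ h(branch(zero,7,zero),h(p(y2,empty),m,zero),empty).
Bind y1 := h(h(7,y,zero),branch(v,m,zero),7); no other remaining equation mentions y1.
Bind y2 := p(zero,y); substituting into the one remaining equation that mentions y2 gives: h(y,v,empty) ≐ h(branch(zero,7,zero),h(p(p(zero,y),empty),m,zero),empty).
Delete trivial equation p(zero,7) ≐ p(zero,7).
Decompose h/3: y ≐ branch(zero,7,zero),  v ≐ h(p(p(zero,y),empty),m,zero),  empty ≐ empty.
Bind y := branch(zero,7,zero); substituting into the one remaining equation that mentions y gives: v ≐ h(p(p(zero,branch(zero,7,zero)),empty),m,zero). Substituting into the earlier bindings gives y1 := h(h(7,branch(zero,7,zero),zero),branch(v,m,zero),7), y2 := p(zero,branch(zero,7,zero)).
Bind v := h(p(p(zero,branch(zero,7,zero)),empty),m,zero); no other remaining equation mentions v. Substituting into the earlier binding gives y1 := h(h(7,branch(zero,7,zero),zero),branch(h(p(p(zero,branch(zero,7,zero)),empty),m,zero),m,zero),7).
Delete trivial equation empty ≐ empty.
MGU = { x1 ↦ zero, y1 ↦ h(h(7,branch(zero,7,zero),zero),branch(h(p(p(zero,branch(zero,7,zero)),empty),m,zero),m,zero),7), y2 ↦ p(zero,branch(zero,7,zero)), y ↦ branch(zero,7,zero), v ↦ h(p(p(zero,branch(zero,7,zero)),empty),m,zero) }, so v ↦ h(p(p(zero,branch(zero,7,zero)),empty),m,zero).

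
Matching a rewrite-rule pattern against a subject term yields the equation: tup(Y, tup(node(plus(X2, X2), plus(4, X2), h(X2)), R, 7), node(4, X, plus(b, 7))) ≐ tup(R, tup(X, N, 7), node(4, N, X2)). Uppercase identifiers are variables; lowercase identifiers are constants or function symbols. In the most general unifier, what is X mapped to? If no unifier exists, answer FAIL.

Decompose tup/3: Y ≐ R,  tup(node(plus(X2, X2), plus(4, X2), h(X2)), R, 7) ≐ tup(X, N, 7),  node(4, X, plus(b, 7)) ≐ node(4, N, X2).
Bind Y := R; no other remaining equation mentions Y.
Decompose tup/3: node(plus(X2, X2), plus(4, X2), h(X2)) ≐ X,  R ≐ N,  7 ≐ 7.
Bind X := node(plus(X2, X2), plus(4, X2), h(X2)); substituting into the one remaining equation that mentions X gives: node(4, node(plus(X2, X2), plus(4, X2), h(X2)), plus(b, 7)) ≐ node(4, N, X2).
Bind R := N; no other remaining equation mentions R. Substituting into the earlier binding gives Y := N.
Delete trivial equation 7 ≐ 7.
Decompose node/3: 4 ≐ 4,  node(plus(X2, X2), plus(4, X2), h(X2)) ≐ N,  plus(b, 7) ≐ X2.
Delete trivial equation 4 ≐ 4.
Bind N := node(plus(X2, X2), plus(4, X2), h(X2)); no other remaining equation mentions N. Substituting into the earlier bindings gives Y := node(plus(X2, X2), plus(4, X2), h(X2)), R := node(plus(X2, X2), plus(4, X2), h(X2)).
Bind X2 := plus(b, 7). Substituting into the earlier bindings gives Y := node(plus(plus(b, 7), plus(b, 7)), plus(4, plus(b, 7)), h(plus(b, 7))), X := node(plus(plus(b, 7), plus(b, 7)), plus(4, plus(b, 7)), h(plus(b, 7))), R := node(plus(plus(b, 7), plus(b, 7)), plus(4, plus(b, 7)), h(plus(b, 7))), N := node(plus(plus(b, 7), plus(b, 7)), plus(4, plus(b, 7)), h(plus(b, 7))).
MGU = { Y := node(plus(plus(b, 7), plus(b, 7)), plus(4, plus(b, 7)), h(plus(b, 7))), X := node(plus(plus(b, 7), plus(b, 7)), plus(4, plus(b, 7)), h(plus(b, 7))), R := node(plus(plus(b, 7), plus(b, 7)), plus(4, plus(b, 7)), h(plus(b, 7))), N := node(plus(plus(b, 7), plus(b, 7)), plus(4, plus(b, 7)), h(plus(b, 7))), X2 := plus(b, 7) }, so X := node(plus(plus(b, 7), plus(b, 7)), plus(4, plus(b, 7)), h(plus(b, 7))).

node(plus(plus(b, 7), plus(b, 7)), plus(4, plus(b, 7)), h(plus(b, 7)))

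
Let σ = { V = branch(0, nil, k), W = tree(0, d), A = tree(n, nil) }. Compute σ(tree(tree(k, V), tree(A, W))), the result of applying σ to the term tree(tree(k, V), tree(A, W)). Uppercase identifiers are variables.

tree(tree(k, branch(0, nil, k)), tree(tree(n, nil), tree(0, d)))

Replace each occurrence of V with branch(0, nil, k).
Replace each occurrence of W with tree(0, d).
Replace each occurrence of A with tree(n, nil).
Result: tree(tree(k, branch(0, nil, k)), tree(tree(n, nil), tree(0, d))).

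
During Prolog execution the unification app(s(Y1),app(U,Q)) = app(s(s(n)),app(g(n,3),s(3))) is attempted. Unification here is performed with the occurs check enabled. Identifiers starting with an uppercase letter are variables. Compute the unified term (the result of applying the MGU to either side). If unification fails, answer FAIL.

app(s(s(n)),app(g(n,3),s(3)))

Decompose app/2: s(Y1) = s(s(n)),  app(U,Q) = app(g(n,3),s(3)).
Decompose s/1: Y1 = s(n).
Bind Y1 := s(n); no other remaining equation mentions Y1.
Decompose app/2: U = g(n,3),  Q = s(3).
Bind U := g(n,3); no other remaining equation mentions U.
Bind Q := s(3).
Applying the MGU to either side gives app(s(s(n)),app(g(n,3),s(3))).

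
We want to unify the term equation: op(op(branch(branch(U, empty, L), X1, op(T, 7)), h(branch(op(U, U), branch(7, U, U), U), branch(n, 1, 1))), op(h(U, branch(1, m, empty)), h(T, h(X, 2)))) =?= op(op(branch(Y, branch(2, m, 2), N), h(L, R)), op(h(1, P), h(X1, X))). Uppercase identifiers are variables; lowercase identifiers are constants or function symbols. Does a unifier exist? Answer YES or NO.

NO

Decompose op/2: op(branch(branch(U, empty, L), X1, op(T, 7)), h(branch(op(U, U), branch(7, U, U), U), branch(n, 1, 1))) =?= op(branch(Y, branch(2, m, 2), N), h(L, R)),  op(h(U, branch(1, m, empty)), h(T, h(X, 2))) =?= op(h(1, P), h(X1, X)).
Decompose op/2: branch(branch(U, empty, L), X1, op(T, 7)) =?= branch(Y, branch(2, m, 2), N),  h(branch(op(U, U), branch(7, U, U), U), branch(n, 1, 1)) =?= h(L, R).
Decompose branch/3: branch(U, empty, L) =?= Y,  X1 =?= branch(2, m, 2),  op(T, 7) =?= N.
Bind Y := branch(U, empty, L); no other remaining equation mentions Y.
Bind X1 := branch(2, m, 2); substituting into the one remaining equation that mentions X1 gives: op(h(U, branch(1, m, empty)), h(T, h(X, 2))) =?= op(h(1, P), h(branch(2, m, 2), X)).
Bind N := op(T, 7); no other remaining equation mentions N.
Decompose h/2: branch(op(U, U), branch(7, U, U), U) =?= L,  branch(n, 1, 1) =?= R.
Bind L := branch(op(U, U), branch(7, U, U), U); no other remaining equation mentions L. Substituting into the earlier binding gives Y := branch(U, empty, branch(op(U, U), branch(7, U, U), U)).
Bind R := branch(n, 1, 1); no other remaining equation mentions R.
Decompose op/2: h(U, branch(1, m, empty)) =?= h(1, P),  h(T, h(X, 2)) =?= h(branch(2, m, 2), X).
Decompose h/2: U =?= 1,  branch(1, m, empty) =?= P.
Bind U := 1; no other remaining equation mentions U. Substituting into the earlier bindings gives Y := branch(1, empty, branch(op(1, 1), branch(7, 1, 1), 1)), L := branch(op(1, 1), branch(7, 1, 1), 1).
Bind P := branch(1, m, empty); no other remaining equation mentions P.
Decompose h/2: T =?= branch(2, m, 2),  h(X, 2) =?= X.
Bind T := branch(2, m, 2); no other remaining equation mentions T. Substituting into the earlier binding gives N := op(branch(2, m, 2), 7).
Occurs check fails: X occurs in h(X, 2); the equation X =?= h(X, 2) has no finite solution.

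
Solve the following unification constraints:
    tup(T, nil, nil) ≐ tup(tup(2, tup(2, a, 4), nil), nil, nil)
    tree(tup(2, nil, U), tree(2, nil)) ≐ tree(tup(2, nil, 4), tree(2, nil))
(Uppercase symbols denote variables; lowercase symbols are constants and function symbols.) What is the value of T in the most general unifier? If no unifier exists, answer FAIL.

Decompose tup/3: T ≐ tup(2, tup(2, a, 4), nil),  nil ≐ nil,  nil ≐ nil.
Bind T := tup(2, tup(2, a, 4), nil); no other remaining equation mentions T.
Delete trivial equation nil ≐ nil.
Delete trivial equation nil ≐ nil.
Decompose tree/2: tup(2, nil, U) ≐ tup(2, nil, 4),  tree(2, nil) ≐ tree(2, nil).
Decompose tup/3: 2 ≐ 2,  nil ≐ nil,  U ≐ 4.
Delete trivial equation 2 ≐ 2.
Delete trivial equation nil ≐ nil.
Bind U := 4; no other remaining equation mentions U.
Delete trivial equation tree(2, nil) ≐ tree(2, nil).
MGU = { T := tup(2, tup(2, a, 4), nil), U := 4 }, so T := tup(2, tup(2, a, 4), nil).

tup(2, tup(2, a, 4), nil)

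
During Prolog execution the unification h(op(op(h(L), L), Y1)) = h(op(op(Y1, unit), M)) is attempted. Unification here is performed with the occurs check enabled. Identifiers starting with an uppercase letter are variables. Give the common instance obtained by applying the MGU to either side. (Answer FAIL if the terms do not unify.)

h(op(op(h(unit), unit), h(unit)))

Decompose h/1: op(op(h(L), L), Y1) = op(op(Y1, unit), M).
Decompose op/2: op(h(L), L) = op(Y1, unit),  Y1 = M.
Decompose op/2: h(L) = Y1,  L = unit.
Bind Y1 := h(L); substituting into the one remaining equation that mentions Y1 gives: h(L) = M.
Bind L := unit; substituting into the remaining equation gives: h(unit) = M. Substituting into the earlier binding gives Y1 := h(unit).
Bind M := h(unit).
Applying the MGU to either side gives h(op(op(h(unit), unit), h(unit))).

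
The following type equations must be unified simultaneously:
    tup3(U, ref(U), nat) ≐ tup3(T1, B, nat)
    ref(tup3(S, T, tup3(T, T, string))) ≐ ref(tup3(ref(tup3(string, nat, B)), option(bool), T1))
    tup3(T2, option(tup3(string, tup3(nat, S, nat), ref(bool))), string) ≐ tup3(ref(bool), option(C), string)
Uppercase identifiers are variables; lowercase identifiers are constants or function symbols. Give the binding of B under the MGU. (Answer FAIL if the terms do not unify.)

Decompose tup3/3: U ≐ T1,  ref(U) ≐ B,  nat ≐ nat.
Bind U := T1; substituting into the one remaining equation that mentions U gives: ref(T1) ≐ B.
Bind B := ref(T1); substituting into the one remaining equation that mentions B gives: ref(tup3(S, T, tup3(T, T, string))) ≐ ref(tup3(ref(tup3(string, nat, ref(T1))), option(bool), T1)).
Delete trivial equation nat ≐ nat.
Decompose ref/1: tup3(S, T, tup3(T, T, string)) ≐ tup3(ref(tup3(string, nat, ref(T1))), option(bool), T1).
Decompose tup3/3: S ≐ ref(tup3(string, nat, ref(T1))),  T ≐ option(bool),  tup3(T, T, string) ≐ T1.
Bind S := ref(tup3(string, nat, ref(T1))); substituting into the one remaining equation that mentions S gives: tup3(T2, option(tup3(string, tup3(nat, ref(tup3(string, nat, ref(T1))), nat), ref(bool))), string) ≐ tup3(ref(bool), option(C), string).
Bind T := option(bool); substituting into the one remaining equation that mentions T gives: tup3(option(bool), option(bool), string) ≐ T1.
Bind T1 := tup3(option(bool), option(bool), string); substituting into the remaining equation gives: tup3(T2, option(tup3(string, tup3(nat, ref(tup3(string, nat, ref(tup3(option(bool), option(bool), string)))), nat), ref(bool))), string) ≐ tup3(ref(bool), option(C), string). Substituting into the earlier bindings gives U := tup3(option(bool), option(bool), string), B := ref(tup3(option(bool), option(bool), string)), S := ref(tup3(string, nat, ref(tup3(option(bool), option(bool), string)))).
Decompose tup3/3: T2 ≐ ref(bool),  option(tup3(string, tup3(nat, ref(tup3(string, nat, ref(tup3(option(bool), option(bool), string)))), nat), ref(bool))) ≐ option(C),  string ≐ string.
Bind T2 := ref(bool); no other remaining equation mentions T2.
Decompose option/1: tup3(string, tup3(nat, ref(tup3(string, nat, ref(tup3(option(bool), option(bool), string)))), nat), ref(bool)) ≐ C.
Bind C := tup3(string, tup3(nat, ref(tup3(string, nat, ref(tup3(option(bool), option(bool), string)))), nat), ref(bool)); no other remaining equation mentions C.
Delete trivial equation string ≐ string.
MGU = { U := tup3(option(bool), option(bool), string), B := ref(tup3(option(bool), option(bool), string)), S := ref(tup3(string, nat, ref(tup3(option(bool), option(bool), string)))), T := option(bool), T1 := tup3(option(bool), option(bool), string), T2 := ref(bool), C := tup3(string, tup3(nat, ref(tup3(string, nat, ref(tup3(option(bool), option(bool), string)))), nat), ref(bool)) }, so B := ref(tup3(option(bool), option(bool), string)).

ref(tup3(option(bool), option(bool), string))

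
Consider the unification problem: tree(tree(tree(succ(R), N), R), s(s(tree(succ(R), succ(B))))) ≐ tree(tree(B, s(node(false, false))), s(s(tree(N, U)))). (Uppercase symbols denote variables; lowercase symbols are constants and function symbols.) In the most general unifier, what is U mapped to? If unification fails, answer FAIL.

succ(tree(succ(s(node(false, false))), succ(s(node(false, false)))))

Decompose tree/2: tree(tree(succ(R), N), R) ≐ tree(B, s(node(false, false))),  s(s(tree(succ(R), succ(B)))) ≐ s(s(tree(N, U))).
Decompose tree/2: tree(succ(R), N) ≐ B,  R ≐ s(node(false, false)).
Bind B := tree(succ(R), N); substituting into the one remaining equation that mentions B gives: s(s(tree(succ(R), succ(tree(succ(R), N))))) ≐ s(s(tree(N, U))).
Bind R := s(node(false, false)); substituting into the remaining equation gives: s(s(tree(succ(s(node(false, false))), succ(tree(succ(s(node(false, false))), N))))) ≐ s(s(tree(N, U))). Substituting into the earlier binding gives B := tree(succ(s(node(false, false))), N).
Decompose s/1: s(tree(succ(s(node(false, false))), succ(tree(succ(s(node(false, false))), N)))) ≐ s(tree(N, U)).
Decompose s/1: tree(succ(s(node(false, false))), succ(tree(succ(s(node(false, false))), N))) ≐ tree(N, U).
Decompose tree/2: succ(s(node(false, false))) ≐ N,  succ(tree(succ(s(node(false, false))), N)) ≐ U.
Bind N := succ(s(node(false, false))); substituting into the remaining equation gives: succ(tree(succ(s(node(false, false))), succ(s(node(false, false))))) ≐ U. Substituting into the earlier binding gives B := tree(succ(s(node(false, false))), succ(s(node(false, false)))).
Bind U := succ(tree(succ(s(node(false, false))), succ(s(node(false, false))))).
MGU = { B -> tree(succ(s(node(false, false))), succ(s(node(false, false)))), R -> s(node(false, false)), N -> succ(s(node(false, false))), U -> succ(tree(succ(s(node(false, false))), succ(s(node(false, false))))) }, so U -> succ(tree(succ(s(node(false, false))), succ(s(node(false, false))))).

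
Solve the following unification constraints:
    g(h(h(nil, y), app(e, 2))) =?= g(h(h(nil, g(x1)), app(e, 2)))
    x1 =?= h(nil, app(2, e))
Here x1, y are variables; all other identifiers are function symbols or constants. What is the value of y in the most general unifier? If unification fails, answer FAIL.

Decompose g/1: h(h(nil, y), app(e, 2)) =?= h(h(nil, g(x1)), app(e, 2)).
Decompose h/2: h(nil, y) =?= h(nil, g(x1)),  app(e, 2) =?= app(e, 2).
Decompose h/2: nil =?= nil,  y =?= g(x1).
Delete trivial equation nil =?= nil.
Bind y := g(x1); no other remaining equation mentions y.
Delete trivial equation app(e, 2) =?= app(e, 2).
Bind x1 := h(nil, app(2, e)). Substituting into the earlier binding gives y := g(h(nil, app(2, e))).
MGU = { y ↦ g(h(nil, app(2, e))), x1 ↦ h(nil, app(2, e)) }, so y ↦ g(h(nil, app(2, e))).

g(h(nil, app(2, e)))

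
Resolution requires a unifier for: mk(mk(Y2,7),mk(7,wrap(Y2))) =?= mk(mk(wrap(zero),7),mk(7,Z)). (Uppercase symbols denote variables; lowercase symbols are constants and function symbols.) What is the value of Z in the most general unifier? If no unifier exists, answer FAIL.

Decompose mk/2: mk(Y2,7) =?= mk(wrap(zero),7),  mk(7,wrap(Y2)) =?= mk(7,Z).
Decompose mk/2: Y2 =?= wrap(zero),  7 =?= 7.
Bind Y2 := wrap(zero); substituting into the one remaining equation that mentions Y2 gives: mk(7,wrap(wrap(zero))) =?= mk(7,Z).
Delete trivial equation 7 =?= 7.
Decompose mk/2: 7 =?= 7,  wrap(wrap(zero)) =?= Z.
Delete trivial equation 7 =?= 7.
Bind Z := wrap(wrap(zero)).
MGU = { Y2 ↦ wrap(zero), Z ↦ wrap(wrap(zero)) }, so Z ↦ wrap(wrap(zero)).

wrap(wrap(zero))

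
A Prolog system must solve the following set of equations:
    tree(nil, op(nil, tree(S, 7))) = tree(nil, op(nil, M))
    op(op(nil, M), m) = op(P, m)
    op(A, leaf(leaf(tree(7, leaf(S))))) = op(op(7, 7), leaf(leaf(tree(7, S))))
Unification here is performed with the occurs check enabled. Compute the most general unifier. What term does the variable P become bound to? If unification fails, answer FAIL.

Decompose tree/2: nil = nil,  op(nil, tree(S, 7)) = op(nil, M).
Delete trivial equation nil = nil.
Decompose op/2: nil = nil,  tree(S, 7) = M.
Delete trivial equation nil = nil.
Bind M := tree(S, 7); substituting into the one remaining equation that mentions M gives: op(op(nil, tree(S, 7)), m) = op(P, m).
Decompose op/2: op(nil, tree(S, 7)) = P,  m = m.
Bind P := op(nil, tree(S, 7)); no other remaining equation mentions P.
Delete trivial equation m = m.
Decompose op/2: A = op(7, 7),  leaf(leaf(tree(7, leaf(S)))) = leaf(leaf(tree(7, S))).
Bind A := op(7, 7); no other remaining equation mentions A.
Decompose leaf/1: leaf(tree(7, leaf(S))) = leaf(tree(7, S)).
Decompose leaf/1: tree(7, leaf(S)) = tree(7, S).
Decompose tree/2: 7 = 7,  leaf(S) = S.
Delete trivial equation 7 = 7.
Occurs check fails: S occurs in leaf(S); the equation S = leaf(S) has no finite solution.

FAIL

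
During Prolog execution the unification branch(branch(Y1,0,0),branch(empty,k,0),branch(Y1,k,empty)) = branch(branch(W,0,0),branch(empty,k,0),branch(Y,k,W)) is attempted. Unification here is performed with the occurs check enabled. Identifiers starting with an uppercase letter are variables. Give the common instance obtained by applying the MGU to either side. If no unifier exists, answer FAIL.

Decompose branch/3: branch(Y1,0,0) = branch(W,0,0),  branch(empty,k,0) = branch(empty,k,0),  branch(Y1,k,empty) = branch(Y,k,W).
Decompose branch/3: Y1 = W,  0 = 0,  0 = 0.
Bind Y1 := W; substituting into the one remaining equation that mentions Y1 gives: branch(W,k,empty) = branch(Y,k,W).
Delete trivial equation 0 = 0.
Delete trivial equation 0 = 0.
Delete trivial equation branch(empty,k,0) = branch(empty,k,0).
Decompose branch/3: W = Y,  k = k,  empty = W.
Bind W := Y; substituting into the one remaining equation that mentions W gives: empty = Y. Substituting into the earlier binding gives Y1 := Y.
Delete trivial equation k = k.
Bind Y := empty. Substituting into the earlier bindings gives Y1 := empty, W := empty.
Applying the MGU to either side gives branch(branch(empty,0,0),branch(empty,k,0),branch(empty,k,empty)).

branch(branch(empty,0,0),branch(empty,k,0),branch(empty,k,empty))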